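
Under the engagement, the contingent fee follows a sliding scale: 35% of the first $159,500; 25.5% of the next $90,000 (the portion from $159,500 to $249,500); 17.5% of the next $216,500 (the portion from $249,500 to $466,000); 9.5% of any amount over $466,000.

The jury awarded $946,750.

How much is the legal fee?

First $159,500 at 35% = $55,825.00
Next $90,000 at 25.5% = $22,950.00
Next $216,500 at 17.5% = $37,887.50
Remaining $480,750 at 9.5% = $45,671.25
Fee: $55,825.00 + $22,950.00 + $37,887.50 + $45,671.25 = $162,333.75

$162,333.75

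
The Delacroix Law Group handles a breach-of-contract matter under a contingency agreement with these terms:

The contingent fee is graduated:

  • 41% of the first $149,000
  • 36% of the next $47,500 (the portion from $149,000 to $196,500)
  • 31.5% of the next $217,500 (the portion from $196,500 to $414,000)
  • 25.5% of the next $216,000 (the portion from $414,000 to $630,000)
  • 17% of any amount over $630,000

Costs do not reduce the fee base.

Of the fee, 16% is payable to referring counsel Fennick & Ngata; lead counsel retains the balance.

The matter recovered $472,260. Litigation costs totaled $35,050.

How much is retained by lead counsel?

Fee base is the gross recovery, $472,260; costs are reimbursed separately.
First $149,000 at 41% = $61,090.00
Next $47,500 at 36% = $17,100.00
Next $217,500 at 31.5% = $68,512.50
Remaining $58,260 at 25.5% = $14,856.30
Fee: $61,090.00 + $17,100.00 + $68,512.50 + $14,856.30 = $161,558.80
Referral share: 16% of $161,558.80 = $25,849.41; lead counsel retains $161,558.80 − $25,849.41 = $135,709.39.

$135,709.39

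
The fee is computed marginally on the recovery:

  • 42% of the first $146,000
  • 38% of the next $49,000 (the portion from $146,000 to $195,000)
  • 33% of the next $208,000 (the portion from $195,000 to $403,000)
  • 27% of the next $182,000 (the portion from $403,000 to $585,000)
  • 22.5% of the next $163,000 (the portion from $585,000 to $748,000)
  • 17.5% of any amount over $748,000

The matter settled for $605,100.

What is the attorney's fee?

$202,242.50

First $146,000 at 42% = $61,320.00
Next $49,000 at 38% = $18,620.00
Next $208,000 at 33% = $68,640.00
Next $182,000 at 27% = $49,140.00
Remaining $20,100 at 22.5% = $4,522.50
Fee: $61,320.00 + $18,620.00 + $68,640.00 + $49,140.00 + $4,522.50 = $202,242.50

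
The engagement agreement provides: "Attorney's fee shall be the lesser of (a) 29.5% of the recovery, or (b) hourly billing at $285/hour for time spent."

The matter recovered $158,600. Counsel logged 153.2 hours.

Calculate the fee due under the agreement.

$43,662.00

(a) 29.5% of $158,600 = $46,787.00
(b) 153.2 × $285 = $43,662.00
The lesser is (b): $43,662.00.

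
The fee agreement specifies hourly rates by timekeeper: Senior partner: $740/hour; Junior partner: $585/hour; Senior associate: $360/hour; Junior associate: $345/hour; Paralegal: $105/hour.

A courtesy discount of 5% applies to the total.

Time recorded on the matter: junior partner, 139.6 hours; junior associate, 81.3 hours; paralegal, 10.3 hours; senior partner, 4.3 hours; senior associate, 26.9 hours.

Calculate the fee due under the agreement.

Senior partner: 4.3 × $740 = $3,182.00
Junior partner: 139.6 × $585 = $81,666.00
Senior associate: 26.9 × $360 = $9,684.00
Junior associate: 81.3 × $345 = $28,048.50
Paralegal: 10.3 × $105 = $1,081.50
Subtotal: $123,662.00
Less 5% discount: −$6,183.10
Total: $123,662.00 − $6,183.10 = $117,478.90

$117,478.90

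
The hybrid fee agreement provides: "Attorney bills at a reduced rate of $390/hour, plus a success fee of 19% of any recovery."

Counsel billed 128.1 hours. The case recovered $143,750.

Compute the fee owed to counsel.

$77,271.50

Hourly: 128.1 × $390 = $49,959.00
Success fee: 19% of $143,750 = $27,312.50
Total: $49,959.00 + $27,312.50 = $77,271.50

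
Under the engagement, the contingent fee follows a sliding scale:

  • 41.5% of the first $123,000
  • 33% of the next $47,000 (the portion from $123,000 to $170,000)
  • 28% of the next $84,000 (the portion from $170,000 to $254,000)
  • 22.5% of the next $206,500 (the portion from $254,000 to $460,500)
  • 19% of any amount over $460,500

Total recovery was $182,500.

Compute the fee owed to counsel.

$70,055.00

First $123,000 at 41.5% = $51,045.00
Next $47,000 at 33% = $15,510.00
Remaining $12,500 at 28% = $3,500.00
Fee: $51,045.00 + $15,510.00 + $3,500.00 = $70,055.00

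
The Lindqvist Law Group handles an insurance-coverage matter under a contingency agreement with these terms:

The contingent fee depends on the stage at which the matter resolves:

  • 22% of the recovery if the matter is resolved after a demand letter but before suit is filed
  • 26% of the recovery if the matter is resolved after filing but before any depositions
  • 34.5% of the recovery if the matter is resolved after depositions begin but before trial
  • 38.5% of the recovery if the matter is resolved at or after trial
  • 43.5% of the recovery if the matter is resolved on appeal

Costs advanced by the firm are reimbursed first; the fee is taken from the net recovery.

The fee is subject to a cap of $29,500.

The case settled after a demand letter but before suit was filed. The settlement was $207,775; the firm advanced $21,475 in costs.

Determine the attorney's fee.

Fee base (net of costs): $207,775 − $21,475 = $186,300
The matter settled after a demand letter but before suit was filed, so the 22% rate applies.
$186,300 × 22% = $40,986.00
$40,986.00 exceeds the $29,500 cap, so the fee is capped at $29,500.00.

$29,500.00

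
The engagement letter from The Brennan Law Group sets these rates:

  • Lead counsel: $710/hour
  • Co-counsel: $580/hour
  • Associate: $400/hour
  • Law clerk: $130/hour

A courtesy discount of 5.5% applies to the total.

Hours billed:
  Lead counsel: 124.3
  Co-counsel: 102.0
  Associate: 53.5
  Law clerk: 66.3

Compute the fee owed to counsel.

Lead counsel: 124.3 × $710 = $88,253.00
Co-counsel: 102.0 × $580 = $59,160.00
Associate: 53.5 × $400 = $21,400.00
Law clerk: 66.3 × $130 = $8,619.00
Subtotal: $177,432.00
Less 5.5% discount: −$9,758.76
Total: $177,432.00 − $9,758.76 = $167,673.24

$167,673.24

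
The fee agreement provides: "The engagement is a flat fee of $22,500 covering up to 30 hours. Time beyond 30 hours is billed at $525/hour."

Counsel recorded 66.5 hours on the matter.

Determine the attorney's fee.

$41,662.50

Flat fee: $22,500.00
Excess hours: 66.5 − 30 = 36.5
Overrun: 36.5 × $525 = $19,162.50
Total: $22,500.00 + $19,162.50 = $41,662.50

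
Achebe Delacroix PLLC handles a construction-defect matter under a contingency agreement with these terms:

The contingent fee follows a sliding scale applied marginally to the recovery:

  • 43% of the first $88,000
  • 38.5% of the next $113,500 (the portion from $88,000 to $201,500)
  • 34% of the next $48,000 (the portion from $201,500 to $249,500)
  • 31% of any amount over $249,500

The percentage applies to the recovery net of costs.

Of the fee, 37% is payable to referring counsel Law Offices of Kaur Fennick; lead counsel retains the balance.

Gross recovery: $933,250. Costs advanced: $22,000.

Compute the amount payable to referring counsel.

Fee base (net of costs): $933,250 − $22,000 = $911,250
First $88,000 at 43% = $37,840.00
Next $113,500 at 38.5% = $43,697.50
Next $48,000 at 34% = $16,320.00
Remaining $661,750 at 31% = $205,142.50
Fee: $37,840.00 + $43,697.50 + $16,320.00 + $205,142.50 = $303,000.00
Referral share: 37% of $303,000.00 = $112,110.00; lead counsel retains $303,000.00 − $112,110.00 = $190,890.00.

$112,110.00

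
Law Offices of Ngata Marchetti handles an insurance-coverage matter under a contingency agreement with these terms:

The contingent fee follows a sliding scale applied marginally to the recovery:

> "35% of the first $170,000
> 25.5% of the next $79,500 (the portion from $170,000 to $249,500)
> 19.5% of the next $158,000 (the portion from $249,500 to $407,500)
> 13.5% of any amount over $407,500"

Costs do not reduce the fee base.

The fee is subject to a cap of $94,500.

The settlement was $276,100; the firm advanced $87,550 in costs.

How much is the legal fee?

Fee base is the gross recovery, $276,100; costs are reimbursed separately.
First $170,000 at 35% = $59,500.00
Next $79,500 at 25.5% = $20,272.50
Remaining $26,600 at 19.5% = $5,187.00
Fee: $59,500.00 + $20,272.50 + $5,187.00 = $84,959.50
$84,959.50 is under the $94,500 cap.

$84,959.50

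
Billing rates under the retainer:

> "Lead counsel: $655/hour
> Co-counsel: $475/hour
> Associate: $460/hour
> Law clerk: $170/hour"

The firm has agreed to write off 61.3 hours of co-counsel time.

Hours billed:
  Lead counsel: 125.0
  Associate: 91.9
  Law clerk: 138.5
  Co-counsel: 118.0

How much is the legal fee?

Lead counsel: 125.0 × $655 = $81,875.00
Co-counsel: 118.0 × $475 = $56,050.00
Associate: 91.9 × $460 = $42,274.00
Law clerk: 138.5 × $170 = $23,545.00
Subtotal: $203,744.00
Write-off: 61.3 × $475 = $29,117.50
Total: $203,744.00 − $29,117.50 = $174,626.50

$174,626.50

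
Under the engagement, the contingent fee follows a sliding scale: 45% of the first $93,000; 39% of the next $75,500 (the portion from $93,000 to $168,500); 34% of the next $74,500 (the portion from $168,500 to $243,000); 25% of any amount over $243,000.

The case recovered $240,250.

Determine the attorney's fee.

$95,690.00

First $93,000 at 45% = $41,850.00
Next $75,500 at 39% = $29,445.00
Remaining $71,750 at 34% = $24,395.00
Fee: $41,850.00 + $29,445.00 + $24,395.00 = $95,690.00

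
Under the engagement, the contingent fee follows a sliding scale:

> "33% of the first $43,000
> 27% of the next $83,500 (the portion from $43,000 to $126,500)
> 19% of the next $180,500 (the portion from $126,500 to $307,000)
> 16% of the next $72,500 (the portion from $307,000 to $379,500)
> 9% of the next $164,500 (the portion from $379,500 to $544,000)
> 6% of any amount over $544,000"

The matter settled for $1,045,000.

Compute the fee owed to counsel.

First $43,000 at 33% = $14,190.00
Next $83,500 at 27% = $22,545.00
Next $180,500 at 19% = $34,295.00
Next $72,500 at 16% = $11,600.00
Next $164,500 at 9% = $14,805.00
Remaining $501,000 at 6% = $30,060.00
Fee: $14,190.00 + $22,545.00 + $34,295.00 + $11,600.00 + $14,805.00 + $30,060.00 = $127,495.00

$127,495.00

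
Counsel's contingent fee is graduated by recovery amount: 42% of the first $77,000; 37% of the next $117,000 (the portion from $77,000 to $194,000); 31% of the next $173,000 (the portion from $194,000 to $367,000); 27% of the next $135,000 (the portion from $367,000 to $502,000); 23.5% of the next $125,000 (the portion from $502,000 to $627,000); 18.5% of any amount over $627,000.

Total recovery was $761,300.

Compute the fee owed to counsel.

First $77,000 at 42% = $32,340.00
Next $117,000 at 37% = $43,290.00
Next $173,000 at 31% = $53,630.00
Next $135,000 at 27% = $36,450.00
Next $125,000 at 23.5% = $29,375.00
Remaining $134,300 at 18.5% = $24,845.50
Fee: $32,340.00 + $43,290.00 + $53,630.00 + $36,450.00 + $29,375.00 + $24,845.50 = $219,930.50

$219,930.50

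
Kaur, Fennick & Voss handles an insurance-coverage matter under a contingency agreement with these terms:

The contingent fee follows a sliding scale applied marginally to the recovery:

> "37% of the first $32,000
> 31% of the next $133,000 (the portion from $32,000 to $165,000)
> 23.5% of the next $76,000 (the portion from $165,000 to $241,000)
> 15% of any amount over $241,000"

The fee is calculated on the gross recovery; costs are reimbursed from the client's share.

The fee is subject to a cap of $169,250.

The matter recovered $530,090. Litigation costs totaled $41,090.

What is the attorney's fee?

Fee base is the gross recovery, $530,090; costs are reimbursed separately.
First $32,000 at 37% = $11,840.00
Next $133,000 at 31% = $41,230.00
Next $76,000 at 23.5% = $17,860.00
Remaining $289,090 at 15% = $43,363.50
Fee: $11,840.00 + $41,230.00 + $17,860.00 + $43,363.50 = $114,293.50
$114,293.50 is under the $169,250 cap.

$114,293.50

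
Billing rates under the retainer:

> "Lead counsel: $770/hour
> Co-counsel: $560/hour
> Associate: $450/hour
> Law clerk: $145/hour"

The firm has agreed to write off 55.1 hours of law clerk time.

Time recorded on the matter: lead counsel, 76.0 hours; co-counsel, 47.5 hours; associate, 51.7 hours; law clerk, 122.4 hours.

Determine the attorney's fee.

$118,143.50

Lead counsel: 76.0 × $770 = $58,520.00
Co-counsel: 47.5 × $560 = $26,600.00
Associate: 51.7 × $450 = $23,265.00
Law clerk: 122.4 × $145 = $17,748.00
Subtotal: $126,133.00
Write-off: 55.1 × $145 = $7,989.50
Total: $126,133.00 − $7,989.50 = $118,143.50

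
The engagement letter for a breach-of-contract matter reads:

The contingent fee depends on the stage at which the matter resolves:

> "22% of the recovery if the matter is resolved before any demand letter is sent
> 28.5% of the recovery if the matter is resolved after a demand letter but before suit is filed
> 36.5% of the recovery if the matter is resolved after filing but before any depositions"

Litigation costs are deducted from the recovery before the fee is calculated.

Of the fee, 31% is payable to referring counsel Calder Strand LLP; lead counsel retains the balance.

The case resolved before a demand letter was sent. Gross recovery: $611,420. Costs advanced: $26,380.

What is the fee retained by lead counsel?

$88,809.07

Fee base (net of costs): $611,420 − $26,380 = $585,040
The matter resolved before a demand letter was sent, so the 22% rate applies.
$585,040 × 22% = $128,708.80
Referral share: 31% of $128,708.80 = $39,899.73; lead counsel retains $128,708.80 − $39,899.73 = $88,809.07.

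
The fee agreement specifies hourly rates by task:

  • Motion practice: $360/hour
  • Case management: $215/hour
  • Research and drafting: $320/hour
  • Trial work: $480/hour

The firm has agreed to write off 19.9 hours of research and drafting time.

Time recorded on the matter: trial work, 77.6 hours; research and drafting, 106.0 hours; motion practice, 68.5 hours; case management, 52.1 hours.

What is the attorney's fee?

Motion practice: 68.5 × $360 = $24,660.00
Case management: 52.1 × $215 = $11,201.50
Research and drafting: 106.0 × $320 = $33,920.00
Trial work: 77.6 × $480 = $37,248.00
Subtotal: $107,029.50
Write-off: 19.9 × $320 = $6,368.00
Total: $107,029.50 − $6,368.00 = $100,661.50

$100,661.50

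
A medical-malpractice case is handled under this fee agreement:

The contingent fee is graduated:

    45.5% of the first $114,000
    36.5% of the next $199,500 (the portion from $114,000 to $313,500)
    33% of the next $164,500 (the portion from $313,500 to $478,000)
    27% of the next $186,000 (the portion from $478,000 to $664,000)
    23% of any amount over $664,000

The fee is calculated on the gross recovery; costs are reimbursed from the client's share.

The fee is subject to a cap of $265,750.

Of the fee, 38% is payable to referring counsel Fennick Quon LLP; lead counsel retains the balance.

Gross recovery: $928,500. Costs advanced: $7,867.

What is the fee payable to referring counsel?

$100,985.00

Fee base is the gross recovery, $928,500; costs are reimbursed separately.
First $114,000 at 45.5% = $51,870.00
Next $199,500 at 36.5% = $72,817.50
Next $164,500 at 33% = $54,285.00
Next $186,000 at 27% = $50,220.00
Remaining $264,500 at 23% = $60,835.00
Fee: $51,870.00 + $72,817.50 + $54,285.00 + $50,220.00 + $60,835.00 = $290,027.50
$290,027.50 exceeds the $265,750 cap, so the fee is capped at $265,750.00.
Referral share: 38% of $265,750.00 = $100,985.00; lead counsel retains $265,750.00 − $100,985.00 = $164,765.00.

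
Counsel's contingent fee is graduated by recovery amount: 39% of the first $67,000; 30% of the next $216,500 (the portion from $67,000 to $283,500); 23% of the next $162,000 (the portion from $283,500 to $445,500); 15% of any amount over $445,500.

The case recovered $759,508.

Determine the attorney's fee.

$175,441.20

First $67,000 at 39% = $26,130.00
Next $216,500 at 30% = $64,950.00
Next $162,000 at 23% = $37,260.00
Remaining $314,008 at 15% = $47,101.20
Fee: $26,130.00 + $64,950.00 + $37,260.00 + $47,101.20 = $175,441.20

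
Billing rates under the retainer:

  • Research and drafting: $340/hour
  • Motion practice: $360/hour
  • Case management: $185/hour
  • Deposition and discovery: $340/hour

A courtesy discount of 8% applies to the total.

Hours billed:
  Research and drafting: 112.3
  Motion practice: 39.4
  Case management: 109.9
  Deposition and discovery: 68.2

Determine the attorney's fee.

Research and drafting: 112.3 × $340 = $38,182.00
Motion practice: 39.4 × $360 = $14,184.00
Case management: 109.9 × $185 = $20,331.50
Deposition and discovery: 68.2 × $340 = $23,188.00
Subtotal: $95,885.50
Less 8% discount: −$7,670.84
Total: $95,885.50 − $7,670.84 = $88,214.66

$88,214.66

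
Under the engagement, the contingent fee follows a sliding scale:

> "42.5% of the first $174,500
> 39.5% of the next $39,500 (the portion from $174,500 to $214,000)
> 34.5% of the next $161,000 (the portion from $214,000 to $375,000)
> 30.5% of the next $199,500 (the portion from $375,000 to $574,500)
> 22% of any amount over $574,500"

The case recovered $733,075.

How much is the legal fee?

$241,044.00

First $174,500 at 42.5% = $74,162.50
Next $39,500 at 39.5% = $15,602.50
Next $161,000 at 34.5% = $55,545.00
Next $199,500 at 30.5% = $60,847.50
Remaining $158,575 at 22% = $34,886.50
Fee: $74,162.50 + $15,602.50 + $55,545.00 + $60,847.50 + $34,886.50 = $241,044.00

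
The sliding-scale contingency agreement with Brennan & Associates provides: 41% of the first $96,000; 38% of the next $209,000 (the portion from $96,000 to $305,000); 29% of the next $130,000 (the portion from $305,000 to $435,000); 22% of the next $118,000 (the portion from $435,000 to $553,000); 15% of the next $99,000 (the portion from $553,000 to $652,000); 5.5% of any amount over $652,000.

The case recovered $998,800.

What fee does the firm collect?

$216,364.00

First $96,000 at 41% = $39,360.00
Next $209,000 at 38% = $79,420.00
Next $130,000 at 29% = $37,700.00
Next $118,000 at 22% = $25,960.00
Next $99,000 at 15% = $14,850.00
Remaining $346,800 at 5.5% = $19,074.00
Fee: $39,360.00 + $79,420.00 + $37,700.00 + $25,960.00 + $14,850.00 + $19,074.00 = $216,364.00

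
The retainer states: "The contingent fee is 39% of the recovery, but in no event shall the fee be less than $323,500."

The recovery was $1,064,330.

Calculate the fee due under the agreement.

39% of $1,064,330 = $415,088.70
That exceeds the $323,500 minimum.

$415,088.70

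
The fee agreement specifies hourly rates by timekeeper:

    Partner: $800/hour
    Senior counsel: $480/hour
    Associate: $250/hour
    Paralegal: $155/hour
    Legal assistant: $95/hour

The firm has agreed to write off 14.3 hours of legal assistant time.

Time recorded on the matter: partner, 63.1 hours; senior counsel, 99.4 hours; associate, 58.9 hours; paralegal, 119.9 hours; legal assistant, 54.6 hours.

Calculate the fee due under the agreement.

Partner: 63.1 × $800 = $50,480.00
Senior counsel: 99.4 × $480 = $47,712.00
Associate: 58.9 × $250 = $14,725.00
Paralegal: 119.9 × $155 = $18,584.50
Legal assistant: 54.6 × $95 = $5,187.00
Subtotal: $136,688.50
Write-off: 14.3 × $95 = $1,358.50
Total: $136,688.50 − $1,358.50 = $135,330.00

$135,330.00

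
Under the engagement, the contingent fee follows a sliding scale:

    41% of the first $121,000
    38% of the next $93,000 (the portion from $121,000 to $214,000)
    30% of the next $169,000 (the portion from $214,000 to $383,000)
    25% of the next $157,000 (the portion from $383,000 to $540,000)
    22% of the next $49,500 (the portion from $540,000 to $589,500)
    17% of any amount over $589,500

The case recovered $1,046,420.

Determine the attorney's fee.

First $121,000 at 41% = $49,610.00
Next $93,000 at 38% = $35,340.00
Next $169,000 at 30% = $50,700.00
Next $157,000 at 25% = $39,250.00
Next $49,500 at 22% = $10,890.00
Remaining $456,920 at 17% = $77,676.40
Fee: $49,610.00 + $35,340.00 + $50,700.00 + $39,250.00 + $10,890.00 + $77,676.40 = $263,466.40

$263,466.40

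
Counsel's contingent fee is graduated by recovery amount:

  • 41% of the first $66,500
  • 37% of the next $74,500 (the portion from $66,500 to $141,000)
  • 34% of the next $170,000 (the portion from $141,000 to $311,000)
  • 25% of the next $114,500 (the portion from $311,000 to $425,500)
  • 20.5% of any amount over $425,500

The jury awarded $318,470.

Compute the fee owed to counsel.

First $66,500 at 41% = $27,265.00
Next $74,500 at 37% = $27,565.00
Next $170,000 at 34% = $57,800.00
Remaining $7,470 at 25% = $1,867.50
Fee: $27,265.00 + $27,565.00 + $57,800.00 + $1,867.50 = $114,497.50

$114,497.50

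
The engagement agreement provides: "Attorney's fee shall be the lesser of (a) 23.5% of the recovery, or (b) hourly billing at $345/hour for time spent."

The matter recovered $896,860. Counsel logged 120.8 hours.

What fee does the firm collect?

(a) 23.5% of $896,860 = $210,762.10
(b) 120.8 × $345 = $41,676.00
The lesser is (b): $41,676.00.

$41,676.00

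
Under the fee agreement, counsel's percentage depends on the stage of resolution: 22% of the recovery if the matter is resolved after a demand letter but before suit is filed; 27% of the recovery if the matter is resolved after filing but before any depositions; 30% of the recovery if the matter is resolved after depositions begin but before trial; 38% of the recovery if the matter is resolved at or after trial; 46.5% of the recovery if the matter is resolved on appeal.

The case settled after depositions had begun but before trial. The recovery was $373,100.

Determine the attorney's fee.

$111,930.00

The matter settled after depositions had begun but before trial, so the 30% rate applies.
$373,100 × 30% = $111,930.00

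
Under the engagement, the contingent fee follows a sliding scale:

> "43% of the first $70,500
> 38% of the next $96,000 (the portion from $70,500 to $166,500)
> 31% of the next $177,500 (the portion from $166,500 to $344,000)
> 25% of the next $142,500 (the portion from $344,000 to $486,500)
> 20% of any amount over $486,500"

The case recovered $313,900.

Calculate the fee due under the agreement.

$112,489.00

First $70,500 at 43% = $30,315.00
Next $96,000 at 38% = $36,480.00
Remaining $147,400 at 31% = $45,694.00
Fee: $30,315.00 + $36,480.00 + $45,694.00 = $112,489.00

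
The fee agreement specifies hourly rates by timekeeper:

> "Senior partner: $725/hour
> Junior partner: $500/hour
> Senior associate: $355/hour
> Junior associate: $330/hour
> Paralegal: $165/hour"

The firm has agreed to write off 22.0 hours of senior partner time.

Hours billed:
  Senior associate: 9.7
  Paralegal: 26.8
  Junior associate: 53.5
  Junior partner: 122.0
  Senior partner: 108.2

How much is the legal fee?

$149,015.50

Senior partner: 108.2 × $725 = $78,445.00
Junior partner: 122.0 × $500 = $61,000.00
Senior associate: 9.7 × $355 = $3,443.50
Junior associate: 53.5 × $330 = $17,655.00
Paralegal: 26.8 × $165 = $4,422.00
Subtotal: $164,965.50
Write-off: 22.0 × $725 = $15,950.00
Total: $164,965.50 − $15,950.00 = $149,015.50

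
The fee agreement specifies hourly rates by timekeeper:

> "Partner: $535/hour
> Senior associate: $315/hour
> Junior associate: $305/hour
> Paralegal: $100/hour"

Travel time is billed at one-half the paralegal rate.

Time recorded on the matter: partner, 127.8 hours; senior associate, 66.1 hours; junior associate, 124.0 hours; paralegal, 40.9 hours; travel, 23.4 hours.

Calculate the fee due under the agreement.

Partner: 127.8 × $535 = $68,373.00
Senior associate: 66.1 × $315 = $20,821.50
Junior associate: 124.0 × $305 = $37,820.00
Paralegal: 40.9 × $100 = $4,090.00
Subtotal: $68,373.00 + $20,821.50 + $37,820.00 + $4,090.00 = $131,104.50
Travel: 23.4 × ($100 ÷ 2) = 23.4 × $50.00 = $1,170.00
Total: $131,104.50 + $1,170.00 = $132,274.50

$132,274.50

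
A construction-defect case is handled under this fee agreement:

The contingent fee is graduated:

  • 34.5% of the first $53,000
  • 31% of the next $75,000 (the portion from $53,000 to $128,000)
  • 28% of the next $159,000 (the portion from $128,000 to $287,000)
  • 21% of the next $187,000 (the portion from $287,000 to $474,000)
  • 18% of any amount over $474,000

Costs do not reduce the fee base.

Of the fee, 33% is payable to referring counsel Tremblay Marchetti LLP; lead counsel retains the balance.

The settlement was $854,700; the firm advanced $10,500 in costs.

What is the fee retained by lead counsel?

Fee base is the gross recovery, $854,700; costs are reimbursed separately.
First $53,000 at 34.5% = $18,285.00
Next $75,000 at 31% = $23,250.00
Next $159,000 at 28% = $44,520.00
Next $187,000 at 21% = $39,270.00
Remaining $380,700 at 18% = $68,526.00
Fee: $18,285.00 + $23,250.00 + $44,520.00 + $39,270.00 + $68,526.00 = $193,851.00
Referral share: 33% of $193,851.00 = $63,970.83; lead counsel retains $193,851.00 − $63,970.83 = $129,880.17.

$129,880.17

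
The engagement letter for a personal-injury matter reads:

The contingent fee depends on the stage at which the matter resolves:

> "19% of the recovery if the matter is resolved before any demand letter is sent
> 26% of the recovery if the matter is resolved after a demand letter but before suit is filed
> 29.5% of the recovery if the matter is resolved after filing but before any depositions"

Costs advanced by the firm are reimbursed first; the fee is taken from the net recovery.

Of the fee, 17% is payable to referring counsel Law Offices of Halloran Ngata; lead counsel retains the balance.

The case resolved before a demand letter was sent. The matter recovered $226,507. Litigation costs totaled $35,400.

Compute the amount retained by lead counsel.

$30,137.57

Fee base (net of costs): $226,507 − $35,400 = $191,107
The matter resolved before a demand letter was sent, so the 19% rate applies.
$191,107 × 19% = $36,310.33
Referral share: 17% of $36,310.33 = $6,172.76; lead counsel retains $36,310.33 − $6,172.76 = $30,137.57.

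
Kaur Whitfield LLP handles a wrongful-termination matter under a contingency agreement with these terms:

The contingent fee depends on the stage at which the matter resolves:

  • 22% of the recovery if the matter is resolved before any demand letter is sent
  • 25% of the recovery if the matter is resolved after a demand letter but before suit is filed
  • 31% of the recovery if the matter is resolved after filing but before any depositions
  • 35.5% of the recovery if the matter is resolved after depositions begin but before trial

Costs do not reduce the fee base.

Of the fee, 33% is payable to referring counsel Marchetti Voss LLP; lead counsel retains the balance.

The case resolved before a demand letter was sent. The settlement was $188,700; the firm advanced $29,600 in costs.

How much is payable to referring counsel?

Fee base is the gross recovery, $188,700; costs are reimbursed separately.
The matter resolved before a demand letter was sent, so the 22% rate applies.
$188,700 × 22% = $41,514.00
Referral share: 33% of $41,514.00 = $13,699.62; lead counsel retains $41,514.00 − $13,699.62 = $27,814.38.

$13,699.62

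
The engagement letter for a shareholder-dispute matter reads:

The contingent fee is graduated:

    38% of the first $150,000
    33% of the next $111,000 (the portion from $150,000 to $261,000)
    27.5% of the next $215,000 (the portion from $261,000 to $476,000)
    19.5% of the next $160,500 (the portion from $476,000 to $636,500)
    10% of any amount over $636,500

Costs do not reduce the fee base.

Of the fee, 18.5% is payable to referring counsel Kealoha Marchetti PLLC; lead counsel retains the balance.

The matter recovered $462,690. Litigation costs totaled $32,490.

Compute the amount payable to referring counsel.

Fee base is the gross recovery, $462,690; costs are reimbursed separately.
First $150,000 at 38% = $57,000.00
Next $111,000 at 33% = $36,630.00
Remaining $201,690 at 27.5% = $55,464.75
Fee: $57,000.00 + $36,630.00 + $55,464.75 = $149,094.75
Referral share: 18.5% of $149,094.75 = $27,582.53; lead counsel retains $149,094.75 − $27,582.53 = $121,512.22.

$27,582.53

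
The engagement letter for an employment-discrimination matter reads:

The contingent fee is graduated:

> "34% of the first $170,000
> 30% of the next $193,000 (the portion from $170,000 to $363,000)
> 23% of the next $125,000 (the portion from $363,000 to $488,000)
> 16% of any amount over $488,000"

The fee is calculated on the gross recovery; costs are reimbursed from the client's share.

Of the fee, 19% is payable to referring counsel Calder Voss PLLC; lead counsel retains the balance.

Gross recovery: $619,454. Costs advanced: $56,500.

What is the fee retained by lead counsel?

Fee base is the gross recovery, $619,454; costs are reimbursed separately.
First $170,000 at 34% = $57,800.00
Next $193,000 at 30% = $57,900.00
Next $125,000 at 23% = $28,750.00
Remaining $131,454 at 16% = $21,032.64
Fee: $57,800.00 + $57,900.00 + $28,750.00 + $21,032.64 = $165,482.64
Referral share: 19% of $165,482.64 = $31,441.70; lead counsel retains $165,482.64 − $31,441.70 = $134,040.94.

$134,040.94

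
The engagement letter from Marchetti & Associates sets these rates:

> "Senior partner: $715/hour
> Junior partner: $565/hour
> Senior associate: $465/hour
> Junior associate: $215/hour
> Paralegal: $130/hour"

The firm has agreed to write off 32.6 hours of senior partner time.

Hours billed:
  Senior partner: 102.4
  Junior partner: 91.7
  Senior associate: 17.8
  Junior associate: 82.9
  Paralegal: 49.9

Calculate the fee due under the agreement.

Senior partner: 102.4 × $715 = $73,216.00
Junior partner: 91.7 × $565 = $51,810.50
Senior associate: 17.8 × $465 = $8,277.00
Junior associate: 82.9 × $215 = $17,823.50
Paralegal: 49.9 × $130 = $6,487.00
Subtotal: $157,614.00
Write-off: 32.6 × $715 = $23,309.00
Total: $157,614.00 − $23,309.00 = $134,305.00

$134,305.00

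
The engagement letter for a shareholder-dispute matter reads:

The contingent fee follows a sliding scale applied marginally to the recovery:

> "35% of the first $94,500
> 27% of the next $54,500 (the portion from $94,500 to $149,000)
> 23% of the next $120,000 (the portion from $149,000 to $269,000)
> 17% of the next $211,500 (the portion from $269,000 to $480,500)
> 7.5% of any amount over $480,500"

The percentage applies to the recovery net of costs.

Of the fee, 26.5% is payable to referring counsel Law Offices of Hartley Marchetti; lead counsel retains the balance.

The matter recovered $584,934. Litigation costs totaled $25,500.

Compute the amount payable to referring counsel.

$31,075.24

Fee base (net of costs): $584,934 − $25,500 = $559,434
First $94,500 at 35% = $33,075.00
Next $54,500 at 27% = $14,715.00
Next $120,000 at 23% = $27,600.00
Next $211,500 at 17% = $35,955.00
Remaining $78,934 at 7.5% = $5,920.05
Fee: $33,075.00 + $14,715.00 + $27,600.00 + $35,955.00 + $5,920.05 = $117,265.05
Referral share: 26.5% of $117,265.05 = $31,075.24; lead counsel retains $117,265.05 − $31,075.24 = $86,189.81.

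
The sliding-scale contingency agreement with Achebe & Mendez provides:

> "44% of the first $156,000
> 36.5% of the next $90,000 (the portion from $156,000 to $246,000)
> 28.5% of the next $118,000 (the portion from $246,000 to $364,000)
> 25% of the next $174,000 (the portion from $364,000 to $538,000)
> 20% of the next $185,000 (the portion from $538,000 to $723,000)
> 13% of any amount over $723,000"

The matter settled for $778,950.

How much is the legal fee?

$222,893.50

First $156,000 at 44% = $68,640.00
Next $90,000 at 36.5% = $32,850.00
Next $118,000 at 28.5% = $33,630.00
Next $174,000 at 25% = $43,500.00
Next $185,000 at 20% = $37,000.00
Remaining $55,950 at 13% = $7,273.50
Fee: $68,640.00 + $32,850.00 + $33,630.00 + $43,500.00 + $37,000.00 + $7,273.50 = $222,893.50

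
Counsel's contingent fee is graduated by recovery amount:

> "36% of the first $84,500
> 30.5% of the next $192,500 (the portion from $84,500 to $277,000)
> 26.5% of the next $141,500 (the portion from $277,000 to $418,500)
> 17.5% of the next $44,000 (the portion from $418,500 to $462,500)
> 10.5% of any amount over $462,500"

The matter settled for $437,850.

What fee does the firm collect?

$130,016.25

First $84,500 at 36% = $30,420.00
Next $192,500 at 30.5% = $58,712.50
Next $141,500 at 26.5% = $37,497.50
Remaining $19,350 at 17.5% = $3,386.25
Fee: $30,420.00 + $58,712.50 + $37,497.50 + $3,386.25 = $130,016.25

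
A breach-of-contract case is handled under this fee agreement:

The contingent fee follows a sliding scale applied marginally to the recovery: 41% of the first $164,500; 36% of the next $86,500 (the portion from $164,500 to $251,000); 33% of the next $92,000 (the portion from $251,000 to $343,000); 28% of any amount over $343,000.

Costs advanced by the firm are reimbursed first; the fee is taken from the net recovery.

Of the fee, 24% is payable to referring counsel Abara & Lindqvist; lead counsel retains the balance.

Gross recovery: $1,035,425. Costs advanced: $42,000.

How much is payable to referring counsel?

Fee base (net of costs): $1,035,425 − $42,000 = $993,425
First $164,500 at 41% = $67,445.00
Next $86,500 at 36% = $31,140.00
Next $92,000 at 33% = $30,360.00
Remaining $650,425 at 28% = $182,119.00
Fee: $67,445.00 + $31,140.00 + $30,360.00 + $182,119.00 = $311,064.00
Referral share: 24% of $311,064.00 = $74,655.36; lead counsel retains $311,064.00 − $74,655.36 = $236,408.64.

$74,655.36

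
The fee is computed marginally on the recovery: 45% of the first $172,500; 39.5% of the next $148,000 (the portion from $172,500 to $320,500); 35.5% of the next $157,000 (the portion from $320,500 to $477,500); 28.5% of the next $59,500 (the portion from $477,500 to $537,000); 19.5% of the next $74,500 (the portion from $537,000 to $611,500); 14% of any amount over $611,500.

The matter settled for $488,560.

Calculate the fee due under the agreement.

$194,972.10

First $172,500 at 45% = $77,625.00
Next $148,000 at 39.5% = $58,460.00
Next $157,000 at 35.5% = $55,735.00
Remaining $11,060 at 28.5% = $3,152.10
Fee: $77,625.00 + $58,460.00 + $55,735.00 + $3,152.10 = $194,972.10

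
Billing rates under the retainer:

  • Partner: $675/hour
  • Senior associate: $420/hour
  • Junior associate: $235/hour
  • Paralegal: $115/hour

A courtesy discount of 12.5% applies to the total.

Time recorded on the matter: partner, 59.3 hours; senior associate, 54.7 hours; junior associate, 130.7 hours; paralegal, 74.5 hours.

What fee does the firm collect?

$89,498.06

Partner: 59.3 × $675 = $40,027.50
Senior associate: 54.7 × $420 = $22,974.00
Junior associate: 130.7 × $235 = $30,714.50
Paralegal: 74.5 × $115 = $8,567.50
Subtotal: $102,283.50
Less 12.5% discount: −$12,785.44
Total: $102,283.50 − $12,785.44 = $89,498.06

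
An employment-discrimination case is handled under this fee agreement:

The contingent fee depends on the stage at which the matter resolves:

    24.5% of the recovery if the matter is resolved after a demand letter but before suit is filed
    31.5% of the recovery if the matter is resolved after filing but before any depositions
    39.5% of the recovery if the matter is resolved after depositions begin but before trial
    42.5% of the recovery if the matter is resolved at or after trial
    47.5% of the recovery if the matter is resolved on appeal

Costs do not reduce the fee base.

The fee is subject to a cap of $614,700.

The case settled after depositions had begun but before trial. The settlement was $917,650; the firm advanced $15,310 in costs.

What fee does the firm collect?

Fee base is the gross recovery, $917,650; costs are reimbursed separately.
The matter settled after depositions had begun but before trial, so the 39.5% rate applies.
$917,650 × 39.5% = $362,471.75
$362,471.75 is under the $614,700 cap.

$362,471.75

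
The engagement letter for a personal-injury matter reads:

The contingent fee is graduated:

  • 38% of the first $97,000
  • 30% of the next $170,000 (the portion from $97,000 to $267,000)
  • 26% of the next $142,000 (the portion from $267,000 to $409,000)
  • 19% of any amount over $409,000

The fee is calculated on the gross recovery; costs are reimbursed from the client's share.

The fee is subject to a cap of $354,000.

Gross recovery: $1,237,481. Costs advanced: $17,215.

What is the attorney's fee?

Fee base is the gross recovery, $1,237,481; costs are reimbursed separately.
First $97,000 at 38% = $36,860.00
Next $170,000 at 30% = $51,000.00
Next $142,000 at 26% = $36,920.00
Remaining $828,481 at 19% = $157,411.39
Fee: $36,860.00 + $51,000.00 + $36,920.00 + $157,411.39 = $282,191.39
$282,191.39 is under the $354,000 cap.

$282,191.39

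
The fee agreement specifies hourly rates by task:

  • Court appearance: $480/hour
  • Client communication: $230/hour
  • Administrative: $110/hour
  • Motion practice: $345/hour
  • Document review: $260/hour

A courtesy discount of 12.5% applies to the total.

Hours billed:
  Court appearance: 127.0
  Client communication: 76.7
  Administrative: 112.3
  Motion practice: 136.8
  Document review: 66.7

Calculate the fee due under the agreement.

$136,055.50

Court appearance: 127.0 × $480 = $60,960.00
Client communication: 76.7 × $230 = $17,641.00
Administrative: 112.3 × $110 = $12,353.00
Motion practice: 136.8 × $345 = $47,196.00
Document review: 66.7 × $260 = $17,342.00
Subtotal: $155,492.00
Less 12.5% discount: −$19,436.50
Total: $155,492.00 − $19,436.50 = $136,055.50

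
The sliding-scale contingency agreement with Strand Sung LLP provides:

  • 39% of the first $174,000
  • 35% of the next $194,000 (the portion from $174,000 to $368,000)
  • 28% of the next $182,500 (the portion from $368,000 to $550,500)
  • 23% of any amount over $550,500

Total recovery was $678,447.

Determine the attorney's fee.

$216,287.81

First $174,000 at 39% = $67,860.00
Next $194,000 at 35% = $67,900.00
Next $182,500 at 28% = $51,100.00
Remaining $127,947 at 23% = $29,427.81
Fee: $67,860.00 + $67,900.00 + $51,100.00 + $29,427.81 = $216,287.81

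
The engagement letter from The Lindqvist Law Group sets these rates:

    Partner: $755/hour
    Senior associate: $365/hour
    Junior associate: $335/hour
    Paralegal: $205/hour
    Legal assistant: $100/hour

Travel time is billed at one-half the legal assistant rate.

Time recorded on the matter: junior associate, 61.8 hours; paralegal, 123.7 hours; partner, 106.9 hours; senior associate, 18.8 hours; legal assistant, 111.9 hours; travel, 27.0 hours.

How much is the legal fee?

$146,173.00

Partner: 106.9 × $755 = $80,709.50
Senior associate: 18.8 × $365 = $6,862.00
Junior associate: 61.8 × $335 = $20,703.00
Paralegal: 123.7 × $205 = $25,358.50
Legal assistant: 111.9 × $100 = $11,190.00
Subtotal: $80,709.50 + $6,862.00 + $20,703.00 + $25,358.50 + $11,190.00 = $144,823.00
Travel: 27.0 × ($100 ÷ 2) = 27.0 × $50.00 = $1,350.00
Total: $144,823.00 + $1,350.00 = $146,173.00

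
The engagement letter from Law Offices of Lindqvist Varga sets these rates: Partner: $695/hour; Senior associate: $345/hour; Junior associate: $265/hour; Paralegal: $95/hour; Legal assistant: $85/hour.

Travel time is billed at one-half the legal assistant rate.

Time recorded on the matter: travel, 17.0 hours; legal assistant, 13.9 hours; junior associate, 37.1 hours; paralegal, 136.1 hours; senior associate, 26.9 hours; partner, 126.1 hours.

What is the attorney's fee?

Partner: 126.1 × $695 = $87,639.50
Senior associate: 26.9 × $345 = $9,280.50
Junior associate: 37.1 × $265 = $9,831.50
Paralegal: 136.1 × $95 = $12,929.50
Legal assistant: 13.9 × $85 = $1,181.50
Subtotal: $87,639.50 + $9,280.50 + $9,831.50 + $12,929.50 + $1,181.50 = $120,862.50
Travel: 17.0 × ($85 ÷ 2) = 17.0 × $42.50 = $722.50
Total: $120,862.50 + $722.50 = $121,585.00

$121,585.00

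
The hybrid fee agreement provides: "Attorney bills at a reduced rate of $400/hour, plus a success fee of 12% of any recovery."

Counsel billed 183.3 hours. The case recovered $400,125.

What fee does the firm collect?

$121,335.00

Hourly: 183.3 × $400 = $73,320.00
Success fee: 12% of $400,125 = $48,015.00
Total: $73,320.00 + $48,015.00 = $121,335.00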